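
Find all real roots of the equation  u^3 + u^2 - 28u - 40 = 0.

Possible rational roots are divisors of -40. Testing u = -5 gives 0, so (u + 5) is a factor.
Divide: u^3 + u^2 - 28u - 40 = (u + 5)(u^2 - 4u - 8).
Apply the quadratic formula to u^2 - 4u - 8 = 0: u = (4 +/- sqrt(48))/2, i.e. u ~= 5.4641 or u ~= -1.4641.

u = -5 or u = -1.4641 or u = 5.4641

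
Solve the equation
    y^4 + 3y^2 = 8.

y = -1.3044 or y = 1.3044

Let u = y^2. The equation becomes u^2 + 3u - 8 = 0.
By the quadratic formula, u = -3/2 + sqrt(41)/2 or u = -sqrt(41)/2 - 3/2.
y^2 = -3/2 + sqrt(41)/2 gives y = +/-sqrt(-3/2 + sqrt(41)/2) ~= +/-1.3044.
y^2 = -sqrt(41)/2 - 3/2 < 0 has no real solution.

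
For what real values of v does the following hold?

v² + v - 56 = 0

Factor: (v + 8)(v - 7) = 0.
So v = -8 or v = 7.

v = -8 or v = 7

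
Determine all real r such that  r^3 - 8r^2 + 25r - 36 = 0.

Possible rational roots are divisors of -36. Testing r = 4 gives 0, so (r - 4) is a factor.
Divide: r^3 - 8r^2 + 25r - 36 = (r - 4)(r^2 - 4r + 9).
The quadratic r^2 - 4r + 9 has discriminant -20 < 0, so no further real roots.

r = 4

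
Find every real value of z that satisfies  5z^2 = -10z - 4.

Rearrange to standard form: 5z^2 + 10z + 4 = 0.
Discriminant: (10)^2 - 4*5*4 = 20.
Quadratic formula: z = (-10 +/- sqrt(20)) / 10.
So z = -1 + sqrt(5)/5 ~= -0.5528 or z = -1 - sqrt(5)/5 ~= -1.4472.

z = -1.4472 or z = -0.5528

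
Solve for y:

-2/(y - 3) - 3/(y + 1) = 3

y = -2.1487 or y = 2.4821

Multiply both sides by (y - 3)(y + 1):
-2(y + 1) - 3(y - 3) = 3(y - 3)(y + 1).
Expand and collect terms: 3y^2 - y - 16 = 0.
By the quadratic formula, y = (1 +/- sqrt(193)) / 6, so y ~= 2.4821 or y ~= -2.1487.
Neither value makes a denominator zero (y != 3, y != -1), so both are valid.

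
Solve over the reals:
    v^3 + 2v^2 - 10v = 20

v = -3.1623 or v = -2 or v = 3.1623

Rearrange: v^3 + 2v^2 - 10v - 20 = 0.
Possible rational roots are divisors of -20. Testing v = -2 gives 0, so (v + 2) is a factor.
Divide: v^3 + 2v^2 - 10v - 20 = (v + 2)(v^2 - 10).
Apply the quadratic formula to v^2 - 10 = 0: v = (0 +/- sqrt(40))/2, i.e. v ~= 3.1623 or v ~= -3.1623.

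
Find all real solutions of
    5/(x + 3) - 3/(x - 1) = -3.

x = -4.4065 or x = 1.7398

Multiply both sides by (x + 3)(x - 1):
5(x - 1) - 3(x + 3) = -3(x + 3)(x - 1).
Expand and collect terms: -3x^2 - 8x + 23 = 0.
By the quadratic formula, x = (8 +/- sqrt(340)) / -6, so x ~= -4.4065 or x ~= 1.7398.
Neither value makes a denominator zero (x != -3, x != 1), so both are valid.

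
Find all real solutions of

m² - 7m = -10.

Bring every term to one side: m² - 7m + 10 = 0.
Factor: (m - 5)(m - 2) = 0.
So m = 5 or m = 2.

m = 2 or m = 5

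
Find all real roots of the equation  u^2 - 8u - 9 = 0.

u = -1 or u = 9

Factor: (u + 1)(u - 9) = 0.
So u = -1 or u = 9.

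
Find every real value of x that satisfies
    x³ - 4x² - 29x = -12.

x = -4 or x = 0.3944 or x = 7.6056

Rearrange: x³ - 4x² - 29x + 12 = 0.
Possible rational roots are divisors of 12. Testing x = -4 gives 0, so (x + 4) is a factor.
Divide: x³ - 4x² - 29x + 12 = (x + 4)(x² - 8x + 3).
Apply the quadratic formula to x² - 8x + 3 = 0: x = (8 ± √52)/2, i.e. x ≈ 7.6056 or x ≈ 0.3944.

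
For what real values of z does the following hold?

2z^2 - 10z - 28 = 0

z = -2 or z = 7

Factor: 2(z + 2)(z - 7) = 0.
So z = -2 or z = 7.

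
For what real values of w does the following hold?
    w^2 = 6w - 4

Rearrange to standard form: w^2 - 6w + 4 = 0.
Discriminant: (-6)^2 - 4*1*4 = 20.
Quadratic formula: w = (6 +/- sqrt(20)) / 2.
So w = sqrt(5) + 3 ~= 5.2361 or w = 3 - sqrt(5) ~= 0.7639.

w = 0.7639 or w = 5.2361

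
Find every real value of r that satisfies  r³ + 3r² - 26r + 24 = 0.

r = -7.1231 or r = 1.1231 or r = 3

Possible rational roots are divisors of 24. Testing r = 3 gives 0, so (r - 3) is a factor.
Divide: r³ + 3r² - 26r + 24 = (r - 3)(r² + 6r - 8).
Apply the quadratic formula to r² + 6r - 8 = 0: r = (-6 ± √68)/2, i.e. r ≈ 1.1231 or r ≈ -7.1231.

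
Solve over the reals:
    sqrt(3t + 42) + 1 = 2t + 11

t = -2

Isolate the radical: sqrt(3t + 42) = 2t + 10.
Square both sides: 3t + 42 = (2t + 10)^2.
Expand and rearrange: 4t^2 + 37t + 58 = 0.
Solving gives t = -2 or t = -7.25.
Check each candidate in the original equation:
  t = -2: sqrt(36) = 6, while 2t + 10 = 6 — valid.
  t = -7.25: sqrt(20.25) = 4.5, while 2t + 10 = -4.5 — extraneous.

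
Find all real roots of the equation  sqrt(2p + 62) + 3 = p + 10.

p = 1

Isolate the radical: sqrt(2p + 62) = p + 7.
Square both sides: 2p + 62 = (p + 7)^2.
Expand and rearrange: p^2 + 12p - 13 = 0.
Solving gives p = 1 or p = -13.
Check each candidate in the original equation:
  p = 1: sqrt(64) = 8, while p + 7 = 8 — valid.
  p = -13: sqrt(36) = 6, while p + 7 = -6 — extraneous.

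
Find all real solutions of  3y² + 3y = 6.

y = -2 or y = 1

Bring every term to one side: 3y² + 3y - 6 = 0.
Factor: 3(y - 1)(y + 2) = 0.
So y = 1 or y = -2.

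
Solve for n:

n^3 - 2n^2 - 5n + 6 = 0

n = -2 or n = 1 or n = 3

Possible rational roots are divisors of 6. Testing n = 1 gives 0, so (n - 1) is a factor.
Divide: n^3 - 2n^2 - 5n + 6 = (n - 1)(n^2 - n - 6).
Factor the quadratic: n = 3 or n = -2.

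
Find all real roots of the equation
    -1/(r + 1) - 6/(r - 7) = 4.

r = -1.3051 or r = 5.5551

Multiply both sides by (r + 1)(r - 7):
-(r - 7) - 6(r + 1) = 4(r + 1)(r - 7).
Expand and collect terms: 4r² - 17r - 29 = 0.
By the quadratic formula, r = (17 ± √753) / 8, so r ≈ 5.5551 or r ≈ -1.3051.
Neither value makes a denominator zero (r ≠ -1, r ≠ 7), so both are valid.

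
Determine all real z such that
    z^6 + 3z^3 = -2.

Let u = z^3. The equation becomes u^2 + 3u + 2 = 0.
Factor: (u + 1)(u + 2) = 0, so u = -1 or u = -2.
z^3 = -1 gives z = -1.
z^3 = -2 gives z = -(2)^(1/3) ~= -1.2599.

z = -1.2599 or z = -1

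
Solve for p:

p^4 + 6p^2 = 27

p = -1.7321 or p = 1.7321

Let u = p^2. The equation becomes u^2 + 6u - 27 = 0.
Factor: (u - 3)(u + 9) = 0, so u = 3 or u = -9.
p^2 = 3 gives p = +/-sqrt(3) ~= +/-1.7321.
p^2 = -9 < 0 has no real solution.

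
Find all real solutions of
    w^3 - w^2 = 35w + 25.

Rearrange: w^3 - w^2 - 35w - 25 = 0.
Possible rational roots are divisors of -25. Testing w = -5 gives 0, so (w + 5) is a factor.
Divide: w^3 - w^2 - 35w - 25 = (w + 5)(w^2 - 6w - 5).
Apply the quadratic formula to w^2 - 6w - 5 = 0: w = (6 +/- sqrt(56))/2, i.e. w ~= 6.7417 or w ~= -0.7417.

w = -5 or w = -0.7417 or w = 6.7417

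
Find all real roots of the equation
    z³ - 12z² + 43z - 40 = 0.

Possible rational roots are divisors of -40. Testing z = 5 gives 0, so (z - 5) is a factor.
Divide: z³ - 12z² + 43z - 40 = (z - 5)(z² - 7z + 8).
Apply the quadratic formula to z² - 7z + 8 = 0: z = (7 ± √17)/2, i.e. z ≈ 5.5616 or z ≈ 1.4384.

z = 1.4384 or z = 5 or z = 5.5616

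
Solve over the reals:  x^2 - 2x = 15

x = -3 or x = 5

Bring every term to one side: x^2 - 2x - 15 = 0.
Factor: (x + 3)(x - 5) = 0.
So x = -3 or x = 5.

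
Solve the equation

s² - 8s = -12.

Bring every term to one side: s² - 8s + 12 = 0.
Factor: (s - 2)(s - 6) = 0.
So s = 2 or s = 6.

s = 2 or s = 6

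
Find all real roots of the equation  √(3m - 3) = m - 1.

m = 1 or m = 4

Square both sides: 3m - 3 = (m - 1)².
Expand and rearrange: m² - 5m + 4 = 0.
Solving gives m = 4 or m = 1.
Check each candidate in the original equation:
  m = 4: √(9) = 3, while m - 1 = 3 — valid.
  m = 1: √(0) = 0, while m - 1 = 0 — valid.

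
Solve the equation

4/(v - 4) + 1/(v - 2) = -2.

v = 0.7192 or v = 2.7808

Multiply both sides by (v - 4)(v - 2):
4(v - 2) + (v - 4) = -2(v - 4)(v - 2).
Expand and collect terms: -2v² + 7v - 4 = 0.
By the quadratic formula, v = (-7 ± √17) / -4, so v ≈ 0.7192 or v ≈ 2.7808.
Neither value makes a denominator zero (v ≠ 4, v ≠ 2), so both are valid.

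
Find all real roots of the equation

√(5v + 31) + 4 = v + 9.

Isolate the radical: √(5v + 31) = v + 5.
Square both sides: 5v + 31 = (v + 5)².
Expand and rearrange: v² + 5v - 6 = 0.
Solving gives v = 1 or v = -6.
Check each candidate in the original equation:
  v = 1: √(36) = 6, while v + 5 = 6 — valid.
  v = -6: √(1) = 1, while v + 5 = -1 — extraneous.

v = 1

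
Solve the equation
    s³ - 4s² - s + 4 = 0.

Possible rational roots are divisors of 4. Testing s = -1 gives 0, so (s + 1) is a factor.
Divide: s³ - 4s² - s + 4 = (s + 1)(s² - 5s + 4).
Factor the quadratic: s = 4 or s = 1.

s = -1 or s = 1 or s = 4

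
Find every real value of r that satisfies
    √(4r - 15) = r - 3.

r = 4 or r = 6

Square both sides: 4r - 15 = (r - 3)².
Expand and rearrange: r² - 10r + 24 = 0.
Solving gives r = 6 or r = 4.
Check each candidate in the original equation:
  r = 6: √(9) = 3, while r - 3 = 3 — valid.
  r = 4: √(1) = 1, while r - 3 = 1 — valid.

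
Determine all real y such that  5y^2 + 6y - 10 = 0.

y = -2.1362 or y = 0.9362

Discriminant: (6)^2 - 4*5*(-10) = 236.
Quadratic formula: y = (-6 +/- sqrt(236)) / 10.
So y = -3/5 + sqrt(59)/5 ~= 0.9362 or y = -sqrt(59)/5 - 3/5 ~= -2.1362.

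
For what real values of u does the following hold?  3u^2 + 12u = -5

u = -3.5275 or u = -0.4725

Rearrange to standard form: 3u^2 + 12u + 5 = 0.
Discriminant: (12)^2 - 4*3*5 = 84.
Quadratic formula: u = (-12 +/- sqrt(84)) / 6.
So u = -2 + sqrt(21)/3 ~= -0.4725 or u = -2 - sqrt(21)/3 ~= -3.5275.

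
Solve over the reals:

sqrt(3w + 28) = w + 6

Square both sides: 3w + 28 = (w + 6)^2.
Expand and rearrange: w^2 + 9w + 8 = 0.
Solving gives w = -1 or w = -8.
Check each candidate in the original equation:
  w = -1: sqrt(25) = 5, while w + 6 = 5 — valid.
  w = -8: sqrt(4) = 2, while w + 6 = -2 — extraneous.

w = -1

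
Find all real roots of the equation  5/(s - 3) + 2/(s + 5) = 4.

s = -4.5709 or s = 4.3209

Multiply both sides by (s - 3)(s + 5):
5(s + 5) + 2(s - 3) = 4(s - 3)(s + 5).
Expand and collect terms: 4s² + s - 79 = 0.
By the quadratic formula, s = (-1 ± √1265) / 8, so s ≈ 4.3209 or s ≈ -4.5709.
Neither value makes a denominator zero (s ≠ 3, s ≠ -5), so both are valid.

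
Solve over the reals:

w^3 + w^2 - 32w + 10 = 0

Possible rational roots are divisors of 10. Testing w = 5 gives 0, so (w - 5) is a factor.
Divide: w^3 + w^2 - 32w + 10 = (w - 5)(w^2 + 6w - 2).
Apply the quadratic formula to w^2 + 6w - 2 = 0: w = (-6 +/- sqrt(44))/2, i.e. w ~= 0.3166 or w ~= -6.3166.

w = -6.3166 or w = 0.3166 or w = 5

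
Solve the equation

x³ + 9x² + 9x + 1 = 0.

Possible rational roots are divisors of 1. Testing x = -1 gives 0, so (x + 1) is a factor.
Divide: x³ + 9x² + 9x + 1 = (x + 1)(x² + 8x + 1).
Apply the quadratic formula to x² + 8x + 1 = 0: x = (-8 ± √60)/2, i.e. x ≈ -0.127 or x ≈ -7.873.

x = -7.873 or x = -1 or x = -0.127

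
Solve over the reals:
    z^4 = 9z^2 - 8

Let u = z^2. The equation becomes u^2 - 9u + 8 = 0.
Factor: (u - 1)(u - 8) = 0, so u = 1 or u = 8.
z^2 = 1 gives z = +/-1.
z^2 = 8 gives z = +/-2*sqrt(2) ~= +/-2.8284.

z = -2.8284 or z = -1 or z = 1 or z = 2.8284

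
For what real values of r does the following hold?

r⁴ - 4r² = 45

r = -3 or r = 3

Let u = r². The equation becomes u² - 4u - 45 = 0.
Factor: (u - 9)(u + 5) = 0, so u = 9 or u = -5.
r² = 9 gives r = ±3.
r² = -5 < 0 has no real solution.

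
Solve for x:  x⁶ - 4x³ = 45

Let u = x³. The equation becomes u² - 4u - 45 = 0.
Factor: (u - 9)(u + 5) = 0, so u = 9 or u = -5.
x³ = 9 gives x = ∛(9) ≈ 2.0801.
x³ = -5 gives x = -∛(5) ≈ -1.71.

x = -1.71 or x = 2.0801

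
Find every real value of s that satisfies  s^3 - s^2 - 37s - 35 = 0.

Possible rational roots are divisors of -35. Testing s = -5 gives 0, so (s + 5) is a factor.
Divide: s^3 - s^2 - 37s - 35 = (s + 5)(s^2 - 6s - 7).
Factor the quadratic: s = 7 or s = -1.

s = -5 or s = -1 or s = 7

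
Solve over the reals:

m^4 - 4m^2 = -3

Let u = m^2. The equation becomes u^2 - 4u + 3 = 0.
Factor: (u - 3)(u - 1) = 0, so u = 3 or u = 1.
m^2 = 3 gives m = +/-sqrt(3) ~= +/-1.7321.
m^2 = 1 gives m = +/-1.

m = -1.7321 or m = -1 or m = 1 or m = 1.7321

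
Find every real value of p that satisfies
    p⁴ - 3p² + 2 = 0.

p = -1.4142 or p = -1 or p = 1 or p = 1.4142

Let u = p². The equation becomes u² - 3u + 2 = 0.
Factor: (u - 1)(u - 2) = 0, so u = 1 or u = 2.
p² = 1 gives p = ±1.
p² = 2 gives p = ±√(2) ≈ ±1.4142.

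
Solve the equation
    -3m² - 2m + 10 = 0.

m = -2.1893 or m = 1.5226

Discriminant: (-2)² − 4·(-3)·10 = 124.
Quadratic formula: m = (2 ± √124) / (-6).
So m = -√(31)/3 - 1/3 ≈ -2.1893 or m = -1/3 + √(31)/3 ≈ 1.5226.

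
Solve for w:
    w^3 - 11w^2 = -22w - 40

w = -1.1231 or w = 5 or w = 7.1231

Rearrange: w^3 - 11w^2 + 22w + 40 = 0.
Possible rational roots are divisors of 40. Testing w = 5 gives 0, so (w - 5) is a factor.
Divide: w^3 - 11w^2 + 22w + 40 = (w - 5)(w^2 - 6w - 8).
Apply the quadratic formula to w^2 - 6w - 8 = 0: w = (6 +/- sqrt(68))/2, i.e. w ~= 7.1231 or w ~= -1.1231.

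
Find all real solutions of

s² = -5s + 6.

Bring every term to one side: s² + 5s - 6 = 0.
Factor: (s - 1)(s + 6) = 0.
So s = 1 or s = -6.

s = -6 or s = 1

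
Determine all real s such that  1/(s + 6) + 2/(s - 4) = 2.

Multiply both sides by (s + 6)(s - 4):
(s - 4) + 2(s + 6) = 2(s + 6)(s - 4).
Expand and collect terms: 2s² + s - 56 = 0.
By the quadratic formula, s = (-1 ± √449) / 4, so s ≈ 5.0474 or s ≈ -5.5474.
Neither value makes a denominator zero (s ≠ -6, s ≠ 4), so both are valid.

s = -5.5474 or s = 5.0474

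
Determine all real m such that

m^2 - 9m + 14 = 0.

m = 2 or m = 7

Factor: (m - 2)(m - 7) = 0.
So m = 2 or m = 7.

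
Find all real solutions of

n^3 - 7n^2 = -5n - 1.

n = -0.1623 or n = 1 or n = 6.1623

Rearrange: n^3 - 7n^2 + 5n + 1 = 0.
Possible rational roots are divisors of 1. Testing n = 1 gives 0, so (n - 1) is a factor.
Divide: n^3 - 7n^2 + 5n + 1 = (n - 1)(n^2 - 6n - 1).
Apply the quadratic formula to n^2 - 6n - 1 = 0: n = (6 +/- sqrt(40))/2, i.e. n ~= 6.1623 or n ~= -0.1623.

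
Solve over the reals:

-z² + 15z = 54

z = 6 or z = 9

Bring every term to one side: -z² + 15z - 54 = 0.
Factor: -1(z - 9)(z - 6) = 0.
So z = 9 or z = 6.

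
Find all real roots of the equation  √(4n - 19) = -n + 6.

n = 5

Square both sides: 4n - 19 = (-n + 6)².
Expand and rearrange: n² - 16n + 55 = 0.
Solving gives n = 11 or n = 5.
Check each candidate in the original equation:
  n = 11: √(25) = 5, while -n + 6 = -5 — extraneous.
  n = 5: √(1) = 1, while -n + 6 = 1 — valid.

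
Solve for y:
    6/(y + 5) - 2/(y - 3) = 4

Multiply both sides by (y + 5)(y - 3):
6(y - 3) - 2(y + 5) = 4(y + 5)(y - 3).
Expand and collect terms: 4y^2 + 4y - 32 = 0.
By the quadratic formula, y = (-4 +/- sqrt(528)) / 8, so y ~= 2.3723 or y ~= -3.3723.
Neither value makes a denominator zero (y != -5, y != 3), so both are valid.

y = -3.3723 or y = 2.3723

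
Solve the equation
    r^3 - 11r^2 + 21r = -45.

r = -1.2426 or r = 5 or r = 7.2426

Rearrange: r^3 - 11r^2 + 21r + 45 = 0.
Possible rational roots are divisors of 45. Testing r = 5 gives 0, so (r - 5) is a factor.
Divide: r^3 - 11r^2 + 21r + 45 = (r - 5)(r^2 - 6r - 9).
Apply the quadratic formula to r^2 - 6r - 9 = 0: r = (6 +/- sqrt(72))/2, i.e. r ~= 7.2426 or r ~= -1.2426.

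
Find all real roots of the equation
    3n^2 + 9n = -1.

n = -2.8844 or n = -0.1156

Rearrange to standard form: 3n^2 + 9n + 1 = 0.
Discriminant: (9)^2 - 4*3*1 = 69.
Quadratic formula: n = (-9 +/- sqrt(69)) / 6.
So n = -3/2 + sqrt(69)/6 ~= -0.1156 or n = -3/2 - sqrt(69)/6 ~= -2.8844.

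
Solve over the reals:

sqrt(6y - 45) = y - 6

y = 9

Square both sides: 6y - 45 = (y - 6)^2.
Expand and rearrange: y^2 - 18y + 81 = 0.
This gives the repeated root y = 9.
Check in the original equation:
  y = 9: sqrt(9) = 3, while y - 6 = 3 — valid.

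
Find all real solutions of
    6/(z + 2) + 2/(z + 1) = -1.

z = -9.772 or z = -1.228

Multiply both sides by (z + 2)(z + 1):
6(z + 1) + 2(z + 2) = -(z + 2)(z + 1).
Expand and collect terms: -z^2 - 11z - 12 = 0.
By the quadratic formula, z = (11 +/- sqrt(73)) / -2, so z ~= -9.772 or z ~= -1.228.
Neither value makes a denominator zero (z != -2, z != -1), so both are valid.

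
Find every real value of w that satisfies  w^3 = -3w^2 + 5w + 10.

Rearrange: w^3 + 3w^2 - 5w - 10 = 0.
Possible rational roots are divisors of -10. Testing w = 2 gives 0, so (w - 2) is a factor.
Divide: w^3 + 3w^2 - 5w - 10 = (w - 2)(w^2 + 5w + 5).
Apply the quadratic formula to w^2 + 5w + 5 = 0: w = (-5 +/- sqrt(5))/2, i.e. w ~= -1.382 or w ~= -3.618.

w = -3.618 or w = -1.382 or w = 2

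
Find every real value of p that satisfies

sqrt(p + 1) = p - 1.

p = 3

Square both sides: p + 1 = (p - 1)^2.
Expand and rearrange: p^2 - 3p = 0.
Solving gives p = 3 or p = 0.
Check each candidate in the original equation:
  p = 3: sqrt(4) = 2, while p - 1 = 2 — valid.
  p = 0: sqrt(1) = 1, while p - 1 = -1 — extraneous.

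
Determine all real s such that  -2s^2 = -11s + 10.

Rearrange to standard form: -2s^2 + 11s - 10 = 0.
Discriminant: (11)^2 - 4*(-2)*(-10) = 41.
Quadratic formula: s = (-11 +/- sqrt(41)) / (-4).
So s = 11/4 - sqrt(41)/4 ~= 1.1492 or s = sqrt(41)/4 + 11/4 ~= 4.3508.

s = 1.1492 or s = 4.3508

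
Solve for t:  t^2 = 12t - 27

Bring every term to one side: t^2 - 12t + 27 = 0.
Factor: (t - 3)(t - 9) = 0.
So t = 3 or t = 9.

t = 3 or t = 9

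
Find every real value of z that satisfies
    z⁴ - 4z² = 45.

Let u = z². The equation becomes u² - 4u - 45 = 0.
Factor: (u - 9)(u + 5) = 0, so u = 9 or u = -5.
z² = 9 gives z = ±3.
z² = -5 < 0 has no real solution.

z = -3 or z = 3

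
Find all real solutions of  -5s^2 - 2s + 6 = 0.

Discriminant: (-2)^2 - 4*(-5)*6 = 124.
Quadratic formula: s = (2 +/- sqrt(124)) / (-10).
So s = -sqrt(31)/5 - 1/5 ~= -1.3136 or s = -1/5 + sqrt(31)/5 ~= 0.9136.

s = -1.3136 or s = 0.9136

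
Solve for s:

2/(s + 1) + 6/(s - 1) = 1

s = -0.5826 or s = 8.5826

Multiply both sides by (s + 1)(s - 1):
2(s - 1) + 6(s + 1) = (s + 1)(s - 1).
Expand and collect terms: s² - 8s - 5 = 0.
By the quadratic formula, s = (8 ± √84) / 2, so s ≈ 8.5826 or s ≈ -0.5826.
Neither value makes a denominator zero (s ≠ -1, s ≠ 1), so both are valid.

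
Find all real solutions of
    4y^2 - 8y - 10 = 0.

Discriminant: (-8)^2 - 4*4*(-10) = 224.
Quadratic formula: y = (8 +/- sqrt(224)) / 8.
So y = 1 + sqrt(14)/2 ~= 2.8708 or y = 1 - sqrt(14)/2 ~= -0.8708.

y = -0.8708 or y = 2.8708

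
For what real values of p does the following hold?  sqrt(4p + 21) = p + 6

p = -5 or p = -3

Square both sides: 4p + 21 = (p + 6)^2.
Expand and rearrange: p^2 + 8p + 15 = 0.
Solving gives p = -3 or p = -5.
Check each candidate in the original equation:
  p = -3: sqrt(9) = 3, while p + 6 = 3 — valid.
  p = -5: sqrt(1) = 1, while p + 6 = 1 — valid.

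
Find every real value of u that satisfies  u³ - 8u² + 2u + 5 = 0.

u = -0.6533 or u = 1 or u = 7.6533

Possible rational roots are divisors of 5. Testing u = 1 gives 0, so (u - 1) is a factor.
Divide: u³ - 8u² + 2u + 5 = (u - 1)(u² - 7u - 5).
Apply the quadratic formula to u² - 7u - 5 = 0: u = (7 ± √69)/2, i.e. u ≈ 7.6533 or u ≈ -0.6533.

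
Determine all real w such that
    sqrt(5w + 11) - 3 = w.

w = -2 or w = 1

Isolate the radical: sqrt(5w + 11) = w + 3.
Square both sides: 5w + 11 = (w + 3)^2.
Expand and rearrange: w^2 + w - 2 = 0.
Solving gives w = 1 or w = -2.
Check each candidate in the original equation:
  w = 1: sqrt(16) = 4, while w + 3 = 4 — valid.
  w = -2: sqrt(1) = 1, while w + 3 = 1 — valid.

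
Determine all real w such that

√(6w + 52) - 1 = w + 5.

w = 2

Isolate the radical: √(6w + 52) = w + 6.
Square both sides: 6w + 52 = (w + 6)².
Expand and rearrange: w² + 6w - 16 = 0.
Solving gives w = 2 or w = -8.
Check each candidate in the original equation:
  w = 2: √(64) = 8, while w + 6 = 8 — valid.
  w = -8: √(4) = 2, while w + 6 = -2 — extraneous.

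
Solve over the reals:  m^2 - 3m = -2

Bring every term to one side: m^2 - 3m + 2 = 0.
Factor: (m - 1)(m - 2) = 0.
So m = 1 or m = 2.

m = 1 or m = 2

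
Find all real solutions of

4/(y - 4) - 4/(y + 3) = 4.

y = -3.8875 or y = 4.8875

Multiply both sides by (y - 4)(y + 3):
4(y + 3) - 4(y - 4) = 4(y - 4)(y + 3).
Expand and collect terms: 4y² - 4y - 76 = 0.
By the quadratic formula, y = (4 ± √1232) / 8, so y ≈ 4.8875 or y ≈ -3.8875.
Neither value makes a denominator zero (y ≠ 4, y ≠ -3), so both are valid.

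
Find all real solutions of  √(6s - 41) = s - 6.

Square both sides: 6s - 41 = (s - 6)².
Expand and rearrange: s² - 18s + 77 = 0.
Solving gives s = 11 or s = 7.
Check each candidate in the original equation:
  s = 11: √(25) = 5, while s - 6 = 5 — valid.
  s = 7: √(1) = 1, while s - 6 = 1 — valid.

s = 7 or s = 11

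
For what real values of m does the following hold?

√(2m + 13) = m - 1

Square both sides: 2m + 13 = (m - 1)².
Expand and rearrange: m² - 4m - 12 = 0.
Solving gives m = 6 or m = -2.
Check each candidate in the original equation:
  m = 6: √(25) = 5, while m - 1 = 5 — valid.
  m = -2: √(9) = 3, while m - 1 = -3 — extraneous.

m = 6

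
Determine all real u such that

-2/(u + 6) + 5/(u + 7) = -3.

Multiply both sides by (u + 6)(u + 7):
-2(u + 7) + 5(u + 6) = -3(u + 6)(u + 7).
Expand and collect terms: -3u² - 42u - 142 = 0.
By the quadratic formula, u = (42 ± √60) / -6, so u ≈ -8.291 or u ≈ -5.709.
Neither value makes a denominator zero (u ≠ -6, u ≠ -7), so both are valid.

u = -8.291 or u = -5.709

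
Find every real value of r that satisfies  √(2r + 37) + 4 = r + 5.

r = 6

Isolate the radical: √(2r + 37) = r + 1.
Square both sides: 2r + 37 = (r + 1)².
Expand and rearrange: r² - 36 = 0.
Solving gives r = 6 or r = -6.
Check each candidate in the original equation:
  r = 6: √(49) = 7, while r + 1 = 7 — valid.
  r = -6: √(25) = 5, while r + 1 = -5 — extraneous.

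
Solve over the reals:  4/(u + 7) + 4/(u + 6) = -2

u = -10.5616 or u = -6.4384

Multiply both sides by (u + 7)(u + 6):
4(u + 6) + 4(u + 7) = -2(u + 7)(u + 6).
Expand and collect terms: -2u^2 - 34u - 136 = 0.
By the quadratic formula, u = (34 +/- sqrt(68)) / -4, so u ~= -10.5616 or u ~= -6.4384.
Neither value makes a denominator zero (u != -7, u != -6), so both are valid.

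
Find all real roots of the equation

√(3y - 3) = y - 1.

Square both sides: 3y - 3 = (y - 1)².
Expand and rearrange: y² - 5y + 4 = 0.
Solving gives y = 4 or y = 1.
Check each candidate in the original equation:
  y = 4: √(9) = 3, while y - 1 = 3 — valid.
  y = 1: √(0) = 0, while y - 1 = 0 — valid.

y = 1 or y = 4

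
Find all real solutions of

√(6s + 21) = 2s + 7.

s = -3.5 or s = -2

Square both sides: 6s + 21 = (2s + 7)².
Expand and rearrange: 4s² + 22s + 28 = 0.
Solving gives s = -2 or s = -3.5.
Check each candidate in the original equation:
  s = -2: √(9) = 3, while 2s + 7 = 3 — valid.
  s = -3.5: √(0) = 0, while 2s + 7 = 0 — valid.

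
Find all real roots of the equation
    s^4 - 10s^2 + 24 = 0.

s = -2.4495 or s = -2 or s = 2 or s = 2.4495

Let u = s^2. The equation becomes u^2 - 10u + 24 = 0.
Factor: (u - 4)(u - 6) = 0, so u = 4 or u = 6.
s^2 = 4 gives s = +/-2.
s^2 = 6 gives s = +/-sqrt(6) ~= +/-2.4495.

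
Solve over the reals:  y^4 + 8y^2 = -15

Let u = y^2. The equation becomes u^2 + 8u + 15 = 0.
Factor: (u + 3)(u + 5) = 0, so u = -3 or u = -5.
y^2 = -3 < 0 has no real solution.
y^2 = -5 < 0 has no real solution.

No real solutions.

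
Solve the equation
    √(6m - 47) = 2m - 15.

Square both sides: 6m - 47 = (2m - 15)².
Expand and rearrange: 4m² - 66m + 272 = 0.
Solving gives m = 8.5 or m = 8.
Check each candidate in the original equation:
  m = 8.5: √(4) = 2, while 2m - 15 = 2 — valid.
  m = 8: √(1) = 1, while 2m - 15 = 1 — valid.

m = 8 or m = 8.5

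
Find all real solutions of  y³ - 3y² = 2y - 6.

Rearrange: y³ - 3y² - 2y + 6 = 0.
Possible rational roots are divisors of 6. Testing y = 3 gives 0, so (y - 3) is a factor.
Divide: y³ - 3y² - 2y + 6 = (y - 3)(y² - 2).
Apply the quadratic formula to y² - 2 = 0: y = (0 ± √8)/2, i.e. y ≈ 1.4142 or y ≈ -1.4142.

y = -1.4142 or y = 1.4142 or y = 3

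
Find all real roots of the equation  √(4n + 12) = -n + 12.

n = 6

Square both sides: 4n + 12 = (-n + 12)².
Expand and rearrange: n² - 28n + 132 = 0.
Solving gives n = 22 or n = 6.
Check each candidate in the original equation:
  n = 22: √(100) = 10, while -n + 12 = -10 — extraneous.
  n = 6: √(36) = 6, while -n + 12 = 6 — valid.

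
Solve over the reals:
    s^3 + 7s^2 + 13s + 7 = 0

s = -4.4142 or s = -1.5858 or s = -1

Possible rational roots are divisors of 7. Testing s = -1 gives 0, so (s + 1) is a factor.
Divide: s^3 + 7s^2 + 13s + 7 = (s + 1)(s^2 + 6s + 7).
Apply the quadratic formula to s^2 + 6s + 7 = 0: s = (-6 +/- sqrt(8))/2, i.e. s ~= -1.5858 or s ~= -4.4142.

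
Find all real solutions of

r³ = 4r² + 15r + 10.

r = -1.5311 or r = -1 or r = 6.5311

Rearrange: r³ - 4r² - 15r - 10 = 0.
Possible rational roots are divisors of -10. Testing r = -1 gives 0, so (r + 1) is a factor.
Divide: r³ - 4r² - 15r - 10 = (r + 1)(r² - 5r - 10).
Apply the quadratic formula to r² - 5r - 10 = 0: r = (5 ± √65)/2, i.e. r ≈ 6.5311 or r ≈ -1.5311.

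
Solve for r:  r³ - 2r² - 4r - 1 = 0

r = -1 or r = -0.3028 or r = 3.3028

Possible rational roots are divisors of -1. Testing r = -1 gives 0, so (r + 1) is a factor.
Divide: r³ - 2r² - 4r - 1 = (r + 1)(r² - 3r - 1).
Apply the quadratic formula to r² - 3r - 1 = 0: r = (3 ± √13)/2, i.e. r ≈ 3.3028 or r ≈ -0.3028.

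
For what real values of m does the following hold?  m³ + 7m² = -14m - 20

Rearrange: m³ + 7m² + 14m + 20 = 0.
Possible rational roots are divisors of 20. Testing m = -5 gives 0, so (m + 5) is a factor.
Divide: m³ + 7m² + 14m + 20 = (m + 5)(m² + 2m + 4).
The quadratic m² + 2m + 4 has discriminant -12 < 0, so no further real roots.

m = -5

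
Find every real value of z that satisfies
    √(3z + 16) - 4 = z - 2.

Isolate the radical: √(3z + 16) = z + 2.
Square both sides: 3z + 16 = (z + 2)².
Expand and rearrange: z² + z - 12 = 0.
Solving gives z = 3 or z = -4.
Check each candidate in the original equation:
  z = 3: √(25) = 5, while z + 2 = 5 — valid.
  z = -4: √(4) = 2, while z + 2 = -2 — extraneous.

z = 3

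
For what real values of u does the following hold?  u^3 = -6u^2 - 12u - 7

u = -1

Rearrange: u^3 + 6u^2 + 12u + 7 = 0.
Possible rational roots are divisors of 7. Testing u = -1 gives 0, so (u + 1) is a factor.
Divide: u^3 + 6u^2 + 12u + 7 = (u + 1)(u^2 + 5u + 7).
The quadratic u^2 + 5u + 7 has discriminant -3 < 0, so no further real roots.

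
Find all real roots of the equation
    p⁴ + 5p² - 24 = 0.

p = -1.7321 or p = 1.7321

Let u = p². The equation becomes u² + 5u - 24 = 0.
Factor: (u + 8)(u - 3) = 0, so u = -8 or u = 3.
p² = -8 < 0 has no real solution.
p² = 3 gives p = ±√(3) ≈ ±1.7321.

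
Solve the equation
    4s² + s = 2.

Rearrange to standard form: 4s² + s - 2 = 0.
Discriminant: (1)² − 4·4·(-2) = 33.
Quadratic formula: s = (-1 ± √33) / 8.
So s = -1/8 + √(33)/8 ≈ 0.5931 or s = -√(33)/8 - 1/8 ≈ -0.8431.

s = -0.8431 or s = 0.5931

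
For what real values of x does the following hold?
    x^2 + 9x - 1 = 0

Discriminant: (9)^2 - 4*1*(-1) = 85.
Quadratic formula: x = (-9 +/- sqrt(85)) / 2.
So x = -9/2 + sqrt(85)/2 ~= 0.1098 or x = -sqrt(85)/2 - 9/2 ~= -9.1098.

x = -9.1098 or x = 0.1098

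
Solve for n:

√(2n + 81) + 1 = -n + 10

n = 0

Isolate the radical: √(2n + 81) = -n + 9.
Square both sides: 2n + 81 = (-n + 9)².
Expand and rearrange: n² - 20n = 0.
Solving gives n = 20 or n = 0.
Check each candidate in the original equation:
  n = 20: √(121) = 11, while -n + 9 = -11 — extraneous.
  n = 0: √(81) = 9, while -n + 9 = 9 — valid.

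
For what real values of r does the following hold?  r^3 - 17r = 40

r = 5

Rearrange: r^3 - 17r - 40 = 0.
Possible rational roots are divisors of -40. Testing r = 5 gives 0, so (r - 5) is a factor.
Divide: r^3 - 17r - 40 = (r - 5)(r^2 + 5r + 8).
The quadratic r^2 + 5r + 8 has discriminant -7 < 0, so no further real roots.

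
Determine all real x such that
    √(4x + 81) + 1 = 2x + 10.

Isolate the radical: √(4x + 81) = 2x + 9.
Square both sides: 4x + 81 = (2x + 9)².
Expand and rearrange: 4x² + 32x = 0.
Solving gives x = 0 or x = -8.
Check each candidate in the original equation:
  x = 0: √(81) = 9, while 2x + 9 = 9 — valid.
  x = -8: √(49) = 7, while 2x + 9 = -7 — extraneous.

x = 0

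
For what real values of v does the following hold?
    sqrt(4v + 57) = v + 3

Square both sides: 4v + 57 = (v + 3)^2.
Expand and rearrange: v^2 + 2v - 48 = 0.
Solving gives v = 6 or v = -8.
Check each candidate in the original equation:
  v = 6: sqrt(81) = 9, while v + 3 = 9 — valid.
  v = -8: sqrt(25) = 5, while v + 3 = -5 — extraneous.

v = 6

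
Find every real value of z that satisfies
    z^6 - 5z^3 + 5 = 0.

Let u = z^3. The equation becomes u^2 - 5u + 5 = 0.
By the quadratic formula, u = sqrt(5)/2 + 5/2 or u = 5/2 - sqrt(5)/2.
z^3 = sqrt(5)/2 + 5/2 gives z = (sqrt(5)/2 + 5/2)^(1/3) ~= 1.5352.
z^3 = 5/2 - sqrt(5)/2 gives z = (5/2 - sqrt(5)/2)^(1/3) ~= 1.1139.

z = 1.1139 or z = 1.5352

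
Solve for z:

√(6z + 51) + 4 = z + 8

Isolate the radical: √(6z + 51) = z + 4.
Square both sides: 6z + 51 = (z + 4)².
Expand and rearrange: z² + 2z - 35 = 0.
Solving gives z = 5 or z = -7.
Check each candidate in the original equation:
  z = 5: √(81) = 9, while z + 4 = 9 — valid.
  z = -7: √(9) = 3, while z + 4 = -3 — extraneous.

z = 5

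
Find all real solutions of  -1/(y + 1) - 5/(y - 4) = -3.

y = -0.7532 or y = 5.7532

Multiply both sides by (y + 1)(y - 4):
-(y - 4) - 5(y + 1) = -3(y + 1)(y - 4).
Expand and collect terms: -3y^2 + 15y + 13 = 0.
By the quadratic formula, y = (-15 +/- sqrt(381)) / -6, so y ~= -0.7532 or y ~= 5.7532.
Neither value makes a denominator zero (y != -1, y != 4), so both are valid.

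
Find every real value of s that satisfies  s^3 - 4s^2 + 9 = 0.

s = -1.3028 or s = 2.3028 or s = 3

Possible rational roots are divisors of 9. Testing s = 3 gives 0, so (s - 3) is a factor.
Divide: s^3 - 4s^2 + 9 = (s - 3)(s^2 - s - 3).
Apply the quadratic formula to s^2 - s - 3 = 0: s = (1 +/- sqrt(13))/2, i.e. s ~= 2.3028 or s ~= -1.3028.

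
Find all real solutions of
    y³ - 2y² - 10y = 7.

y = -1.5414 or y = -1 or y = 4.5414

Rearrange: y³ - 2y² - 10y - 7 = 0.
Possible rational roots are divisors of -7. Testing y = -1 gives 0, so (y + 1) is a factor.
Divide: y³ - 2y² - 10y - 7 = (y + 1)(y² - 3y - 7).
Apply the quadratic formula to y² - 3y - 7 = 0: y = (3 ± √37)/2, i.e. y ≈ 4.5414 or y ≈ -1.5414.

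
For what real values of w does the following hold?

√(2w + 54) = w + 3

w = 5

Square both sides: 2w + 54 = (w + 3)².
Expand and rearrange: w² + 4w - 45 = 0.
Solving gives w = 5 or w = -9.
Check each candidate in the original equation:
  w = 5: √(64) = 8, while w + 3 = 8 — valid.
  w = -9: √(36) = 6, while w + 3 = -6 — extraneous.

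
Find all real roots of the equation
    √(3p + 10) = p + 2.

Square both sides: 3p + 10 = (p + 2)².
Expand and rearrange: p² + p - 6 = 0.
Solving gives p = 2 or p = -3.
Check each candidate in the original equation:
  p = 2: √(16) = 4, while p + 2 = 4 — valid.
  p = -3: √(1) = 1, while p + 2 = -1 — extraneous.

p = 2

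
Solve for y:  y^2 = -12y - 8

Rearrange to standard form: y^2 + 12y + 8 = 0.
Discriminant: (12)^2 - 4*1*8 = 112.
Quadratic formula: y = (-12 +/- sqrt(112)) / 2.
So y = -6 + 2*sqrt(7) ~= -0.7085 or y = -6 - 2*sqrt(7) ~= -11.2915.

y = -11.2915 or y = -0.7085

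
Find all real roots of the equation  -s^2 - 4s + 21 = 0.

s = -7 or s = 3

Factor: -1(s + 7)(s - 3) = 0.
So s = -7 or s = 3.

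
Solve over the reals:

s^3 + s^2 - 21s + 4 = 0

s = -5.1926 or s = 0.1926 or s = 4

Possible rational roots are divisors of 4. Testing s = 4 gives 0, so (s - 4) is a factor.
Divide: s^3 + s^2 - 21s + 4 = (s - 4)(s^2 + 5s - 1).
Apply the quadratic formula to s^2 + 5s - 1 = 0: s = (-5 +/- sqrt(29))/2, i.e. s ~= 0.1926 or s ~= -5.1926.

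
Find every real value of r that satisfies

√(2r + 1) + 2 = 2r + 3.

r = -0.5 or r = 0

Isolate the radical: √(2r + 1) = 2r + 1.
Square both sides: 2r + 1 = (2r + 1)².
Expand and rearrange: 4r² + 2r = 0.
Solving gives r = 0 or r = -0.5.
Check each candidate in the original equation:
  r = 0: √(1) = 1, while 2r + 1 = 1 — valid.
  r = -0.5: √(0) = 0, while 2r + 1 = 0 — valid.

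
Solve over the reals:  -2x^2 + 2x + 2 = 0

Discriminant: (2)^2 - 4*(-2)*2 = 20.
Quadratic formula: x = (-2 +/- sqrt(20)) / (-4).
So x = 1/2 - sqrt(5)/2 ~= -0.618 or x = 1/2 + sqrt(5)/2 ~= 1.618.

x = -0.618 or x = 1.618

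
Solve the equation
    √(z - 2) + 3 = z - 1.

Isolate the radical: √(z - 2) = z - 4.
Square both sides: z - 2 = (z - 4)².
Expand and rearrange: z² - 9z + 18 = 0.
Solving gives z = 6 or z = 3.
Check each candidate in the original equation:
  z = 6: √(4) = 2, while z - 4 = 2 — valid.
  z = 3: √(1) = 1, while z - 4 = -1 — extraneous.

z = 6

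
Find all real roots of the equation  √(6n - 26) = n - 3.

Square both sides: 6n - 26 = (n - 3)².
Expand and rearrange: n² - 12n + 35 = 0.
Solving gives n = 7 or n = 5.
Check each candidate in the original equation:
  n = 7: √(16) = 4, while n - 3 = 4 — valid.
  n = 5: √(4) = 2, while n - 3 = 2 — valid.

n = 5 or n = 7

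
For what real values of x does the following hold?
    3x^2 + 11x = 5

Rearrange to standard form: 3x^2 + 11x - 5 = 0.
Discriminant: (11)^2 - 4*3*(-5) = 181.
Quadratic formula: x = (-11 +/- sqrt(181)) / 6.
So x = -11/6 + sqrt(181)/6 ~= 0.4089 or x = -sqrt(181)/6 - 11/6 ~= -4.0756.

x = -4.0756 or x = 0.4089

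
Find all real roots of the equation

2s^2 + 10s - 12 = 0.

Factor: 2(s - 1)(s + 6) = 0.
So s = 1 or s = -6.

s = -6 or s = 1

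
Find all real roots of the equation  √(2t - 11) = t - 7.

Square both sides: 2t - 11 = (t - 7)².
Expand and rearrange: t² - 16t + 60 = 0.
Solving gives t = 10 or t = 6.
Check each candidate in the original equation:
  t = 10: √(9) = 3, while t - 7 = 3 — valid.
  t = 6: √(1) = 1, while t - 7 = -1 — extraneous.

t = 10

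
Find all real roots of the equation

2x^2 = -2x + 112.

x = -8 or x = 7

Bring every term to one side: 2x^2 + 2x - 112 = 0.
Factor: 2(x + 8)(x - 7) = 0.
So x = -8 or x = 7.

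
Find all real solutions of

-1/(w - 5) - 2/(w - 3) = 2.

w = 1.8139 or w = 4.6861

Multiply both sides by (w - 5)(w - 3):
-(w - 3) - 2(w - 5) = 2(w - 5)(w - 3).
Expand and collect terms: 2w² - 13w + 17 = 0.
By the quadratic formula, w = (13 ± √33) / 4, so w ≈ 4.6861 or w ≈ 1.8139.
Neither value makes a denominator zero (w ≠ 5, w ≠ 3), so both are valid.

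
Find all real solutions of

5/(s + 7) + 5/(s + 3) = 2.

Multiply both sides by (s + 7)(s + 3):
5(s + 3) + 5(s + 7) = 2(s + 7)(s + 3).
Expand and collect terms: 2s^2 + 10s - 8 = 0.
By the quadratic formula, s = (-10 +/- sqrt(164)) / 4, so s ~= 0.7016 or s ~= -5.7016.
Neither value makes a denominator zero (s != -7, s != -3), so both are valid.

s = -5.7016 or s = 0.7016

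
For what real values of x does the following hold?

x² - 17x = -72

x = 8 or x = 9

Bring every term to one side: x² - 17x + 72 = 0.
Factor: (x - 9)(x - 8) = 0.
So x = 9 or x = 8.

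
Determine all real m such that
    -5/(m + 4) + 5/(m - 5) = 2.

Multiply both sides by (m + 4)(m - 5):
-5(m - 5) + 5(m + 4) = 2(m + 4)(m - 5).
Expand and collect terms: 2m² - 2m - 85 = 0.
By the quadratic formula, m = (2 ± √684) / 4, so m ≈ 7.0383 or m ≈ -6.0383.
Neither value makes a denominator zero (m ≠ -4, m ≠ 5), so both are valid.

m = -6.0383 or m = 7.0383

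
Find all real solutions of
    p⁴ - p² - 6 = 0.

Let u = p². The equation becomes u² - u - 6 = 0.
Factor: (u + 2)(u - 3) = 0, so u = -2 or u = 3.
p² = -2 < 0 has no real solution.
p² = 3 gives p = ±√(3) ≈ ±1.7321.

p = -1.7321 or p = 1.7321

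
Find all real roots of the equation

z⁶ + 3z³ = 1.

z = -1.4892 or z = 0.6715

Let u = z³. The equation becomes u² + 3u - 1 = 0.
By the quadratic formula, u = -3/2 + √(13)/2 or u = -√(13)/2 - 3/2.
z³ = -3/2 + √(13)/2 gives z = ∛(-3/2 + √(13)/2) ≈ 0.6715.
z³ = -√(13)/2 - 3/2 gives z = -∛(3/2 + √(13)/2) ≈ -1.4892.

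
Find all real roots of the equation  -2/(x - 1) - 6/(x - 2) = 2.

x = -2.3028 or x = 1.3028

Multiply both sides by (x - 1)(x - 2):
-2(x - 2) - 6(x - 1) = 2(x - 1)(x - 2).
Expand and collect terms: 2x^2 + 2x - 6 = 0.
By the quadratic formula, x = (-2 +/- sqrt(52)) / 4, so x ~= 1.3028 or x ~= -2.3028.
Neither value makes a denominator zero (x != 1, x != 2), so both are valid.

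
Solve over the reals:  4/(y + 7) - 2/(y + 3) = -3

y = -8.1813 or y = -2.4853

Multiply both sides by (y + 7)(y + 3):
4(y + 3) - 2(y + 7) = -3(y + 7)(y + 3).
Expand and collect terms: -3y² - 32y - 61 = 0.
By the quadratic formula, y = (32 ± √292) / -6, so y ≈ -8.1813 or y ≈ -2.4853.
Neither value makes a denominator zero (y ≠ -7, y ≠ -3), so both are valid.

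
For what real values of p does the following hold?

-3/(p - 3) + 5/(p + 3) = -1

Multiply both sides by (p - 3)(p + 3):
-3(p + 3) + 5(p - 3) = -(p - 3)(p + 3).
Expand and collect terms: -p^2 - 2p + 33 = 0.
By the quadratic formula, p = (2 +/- sqrt(136)) / -2, so p ~= -6.831 or p ~= 4.831.
Neither value makes a denominator zero (p != 3, p != -3), so both are valid.

p = -6.831 or p = 4.831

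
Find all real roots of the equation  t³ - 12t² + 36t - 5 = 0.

Possible rational roots are divisors of -5. Testing t = 5 gives 0, so (t - 5) is a factor.
Divide: t³ - 12t² + 36t - 5 = (t - 5)(t² - 7t + 1).
Apply the quadratic formula to t² - 7t + 1 = 0: t = (7 ± √45)/2, i.e. t ≈ 6.8541 or t ≈ 0.1459.

t = 0.1459 or t = 5 or t = 6.8541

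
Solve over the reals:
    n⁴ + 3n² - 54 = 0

Let u = n². The equation becomes u² + 3u - 54 = 0.
Factor: (u - 6)(u + 9) = 0, so u = 6 or u = -9.
n² = 6 gives n = ±√(6) ≈ ±2.4495.
n² = -9 < 0 has no real solution.

n = -2.4495 or n = 2.4495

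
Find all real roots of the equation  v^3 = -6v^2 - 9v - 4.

v = -4 or v = -1

Rearrange: v^3 + 6v^2 + 9v + 4 = 0.
Possible rational roots are divisors of 4. Testing v = -4 gives 0, so (v + 4) is a factor.
Divide: v^3 + 6v^2 + 9v + 4 = (v + 4)(v^2 + 2v + 1).
The quadratic has the repeated root v = -1.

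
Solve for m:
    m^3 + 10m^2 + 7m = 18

m = -9 or m = -2 or m = 1

Rearrange: m^3 + 10m^2 + 7m - 18 = 0.
Possible rational roots are divisors of -18. Testing m = -2 gives 0, so (m + 2) is a factor.
Divide: m^3 + 10m^2 + 7m - 18 = (m + 2)(m^2 + 8m - 9).
Factor the quadratic: m = 1 or m = -9.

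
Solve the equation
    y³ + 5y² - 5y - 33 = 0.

Possible rational roots are divisors of -33. Testing y = -3 gives 0, so (y + 3) is a factor.
Divide: y³ + 5y² - 5y - 33 = (y + 3)(y² + 2y - 11).
Apply the quadratic formula to y² + 2y - 11 = 0: y = (-2 ± √48)/2, i.e. y ≈ 2.4641 or y ≈ -4.4641.

y = -4.4641 or y = -3 or y = 2.4641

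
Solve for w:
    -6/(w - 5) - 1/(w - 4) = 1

w = -2.1623 or w = 4.1623

Multiply both sides by (w - 5)(w - 4):
-6(w - 4) - (w - 5) = (w - 5)(w - 4).
Expand and collect terms: w^2 - 2w - 9 = 0.
By the quadratic formula, w = (2 +/- sqrt(40)) / 2, so w ~= 4.1623 or w ~= -2.1623.
Neither value makes a denominator zero (w != 5, w != 4), so both are valid.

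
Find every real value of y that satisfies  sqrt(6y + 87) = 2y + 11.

y = -1

Square both sides: 6y + 87 = (2y + 11)^2.
Expand and rearrange: 4y^2 + 38y + 34 = 0.
Solving gives y = -1 or y = -8.5.
Check each candidate in the original equation:
  y = -1: sqrt(81) = 9, while 2y + 11 = 9 — valid.
  y = -8.5: sqrt(36) = 6, while 2y + 11 = -6 — extraneous.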